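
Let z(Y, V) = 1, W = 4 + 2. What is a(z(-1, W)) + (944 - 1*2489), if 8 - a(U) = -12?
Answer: -1525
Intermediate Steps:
W = 6
a(U) = 20 (a(U) = 8 - 1*(-12) = 8 + 12 = 20)
a(z(-1, W)) + (944 - 1*2489) = 20 + (944 - 1*2489) = 20 + (944 - 2489) = 20 - 1545 = -1525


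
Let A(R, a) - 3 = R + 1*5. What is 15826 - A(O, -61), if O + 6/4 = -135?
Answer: 31909/2 ≈ 15955.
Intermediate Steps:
O = -273/2 (O = -3/2 - 135 = -273/2 ≈ -136.50)
A(R, a) = 8 + R (A(R, a) = 3 + (R + 1*5) = 3 + (R + 5) = 3 + (5 + R) = 8 + R)
15826 - A(O, -61) = 15826 - (8 - 273/2) = 15826 - 1*(-257/2) = 15826 + 257/2 = 31909/2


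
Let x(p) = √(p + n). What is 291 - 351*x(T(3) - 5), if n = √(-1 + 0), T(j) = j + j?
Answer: 291 - 351*√(1 + I) ≈ -94.638 - 159.74*I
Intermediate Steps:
T(j) = 2*j
n = I (n = √(-1) = I ≈ 1.0*I)
x(p) = √(I + p) (x(p) = √(p + I) = √(I + p))
291 - 351*x(T(3) - 5) = 291 - 351*√(I + (2*3 - 5)) = 291 - 351*√(I + (6 - 5)) = 291 - 351*√(I + 1) = 291 - 351*√(1 + I)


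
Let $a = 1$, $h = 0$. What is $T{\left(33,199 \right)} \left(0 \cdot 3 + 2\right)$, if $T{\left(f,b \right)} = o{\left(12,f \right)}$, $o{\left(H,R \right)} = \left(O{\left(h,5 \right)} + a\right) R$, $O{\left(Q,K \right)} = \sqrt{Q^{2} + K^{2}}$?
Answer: $396$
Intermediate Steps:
$O{\left(Q,K \right)} = \sqrt{K^{2} + Q^{2}}$
$o{\left(H,R \right)} = 6 R$ ($o{\left(H,R \right)} = \left(\sqrt{5^{2} + 0^{2}} + 1\right) R = \left(\sqrt{25 + 0} + 1\right) R = \left(\sqrt{25} + 1\right) R = \left(5 + 1\right) R = 6 R$)
$T{\left(f,b \right)} = 6 f$
$T{\left(33,199 \right)} \left(0 \cdot 3 + 2\right) = 6 \cdot 33 \left(0 \cdot 3 + 2\right) = 198 \left(0 + 2\right) = 198 \cdot 2 = 396$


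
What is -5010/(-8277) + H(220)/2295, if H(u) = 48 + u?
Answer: 4572062/6331905 ≈ 0.72207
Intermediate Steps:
-5010/(-8277) + H(220)/2295 = -5010/(-8277) + (48 + 220)/2295 = -5010*(-1/8277) + 268*(1/2295) = 1670/2759 + 268/2295 = 4572062/6331905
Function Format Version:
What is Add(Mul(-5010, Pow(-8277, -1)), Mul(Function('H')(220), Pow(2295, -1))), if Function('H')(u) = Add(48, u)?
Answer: Rational(4572062, 6331905) ≈ 0.72207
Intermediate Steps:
Add(Mul(-5010, Pow(-8277, -1)), Mul(Function('H')(220), Pow(2295, -1))) = Add(Mul(-5010, Pow(-8277, -1)), Mul(Add(48, 220), Pow(2295, -1))) = Add(Mul(-5010, Rational(-1, 8277)), Mul(268, Rational(1, 2295))) = Add(Rational(1670, 2759), Rational(268, 2295)) = Rational(4572062, 6331905)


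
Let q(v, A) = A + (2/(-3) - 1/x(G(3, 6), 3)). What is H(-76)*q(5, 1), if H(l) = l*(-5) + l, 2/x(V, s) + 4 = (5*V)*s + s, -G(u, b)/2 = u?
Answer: 41800/3 ≈ 13933.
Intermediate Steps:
G(u, b) = -2*u
x(V, s) = 2/(-4 + s + 5*V*s) (x(V, s) = 2/(-4 + ((5*V)*s + s)) = 2/(-4 + (5*V*s + s)) = 2/(-4 + (s + 5*V*s)) = 2/(-4 + s + 5*V*s))
q(v, A) = 269/6 + A (q(v, A) = A + (2/(-3) - 1/(2/(-4 + 3 + 5*(-2*3)*3))) = A + (2*(-1/3) - 1/(2/(-4 + 3 + 5*(-6)*3))) = A + (-2/3 - 1/(2/(-4 + 3 - 90))) = A + (-2/3 - 1/(2/(-91))) = A + (-2/3 - 1/(2*(-1/91))) = A + (-2/3 - 1/(-2/91)) = A + (-2/3 - 1*(-91/2)) = A + (-2/3 + 91/2) = A + 269/6 = 269/6 + A)
H(l) = -4*l (H(l) = -5*l + l = -4*l)
H(-76)*q(5, 1) = (-4*(-76))*(269/6 + 1) = 304*(275/6) = 41800/3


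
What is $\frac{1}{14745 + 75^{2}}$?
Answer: $\frac{1}{20370} \approx 4.9092 \cdot 10^{-5}$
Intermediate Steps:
$\frac{1}{14745 + 75^{2}} = \frac{1}{14745 + 5625} = \frac{1}{20370}$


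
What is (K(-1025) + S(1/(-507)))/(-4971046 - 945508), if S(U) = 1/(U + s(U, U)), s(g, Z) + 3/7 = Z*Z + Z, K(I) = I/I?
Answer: 1021105/4604487151852 ≈ 2.2176e-7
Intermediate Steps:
K(I) = 1
s(g, Z) = -3/7 + Z + Z**2 (s(g, Z) = -3/7 + (Z*Z + Z) = -3/7 + (Z**2 + Z) = -3/7 + (Z + Z**2) = -3/7 + Z + Z**2)
S(U) = 1/(-3/7 + U**2 + 2*U) (S(U) = 1/(U + (-3/7 + U + U**2)) = 1/(-3/7 + U**2 + 2*U))
(K(-1025) + S(1/(-507)))/(-4971046 - 945508) = (1 + 7/(-3 + 7*(1/(-507))**2 + 14/(-507)))/(-4971046 - 945508) = (1 + 7/(-3 + 7*(-1/507)**2 + 14*(-1/507)))/(-5916554) = (1 + 7/(-3 + 7*(1/257049) - 14/507))*(-1/5916554) = (1 + 7/(-3 + 7/257049 - 14/507))*(-1/5916554) = (1 + 7/(-778238/257049))*(-1/5916554) = (1 + 7*(-257049/778238))*(-1/5916554) = (1 - 1799343/778238)*(-1/5916554) = -1021105/778238*(-1/5916554) = 1021105/4604487151852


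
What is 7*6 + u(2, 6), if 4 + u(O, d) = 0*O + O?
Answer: 40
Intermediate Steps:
u(O, d) = -4 + O (u(O, d) = -4 + (0*O + O) = -4 + (0 + O) = -4 + O)
7*6 + u(2, 6) = 7*6 + (-4 + 2) = 42 - 2 = 40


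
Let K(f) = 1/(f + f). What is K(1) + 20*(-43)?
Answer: -1719/2 ≈ -859.50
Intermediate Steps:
K(f) = 1/(2*f)
K(1) + 20*(-43) = (1/2)/1 + 20*(-43) = (1/2)*1 - 860 = 1/2 - 860 = -1719/2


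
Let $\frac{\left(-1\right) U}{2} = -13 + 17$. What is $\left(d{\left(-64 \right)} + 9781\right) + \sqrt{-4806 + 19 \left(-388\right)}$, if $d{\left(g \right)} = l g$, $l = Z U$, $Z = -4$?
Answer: $7733 + i \sqrt{12178} \approx 7733.0 + 110.35 i$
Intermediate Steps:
$U = -8$ ($U = - 2 \left(-13 + 17\right) = \left(-2\right) 4 = -8$)
$l = 32$ ($l = \left(-4\right) \left(-8\right) = 32$)
$d{\left(g \right)} = 32 g$
$\left(d{\left(-64 \right)} + 9781\right) + \sqrt{-4806 + 19 \left(-388\right)} = \left(32 \left(-64\right) + 9781\right) + \sqrt{-4806 + 19 \left(-388\right)} = \left(-2048 + 9781\right) + \sqrt{-4806 - 7372} = 7733 + \sqrt{-12178} = 7733 + i \sqrt{12178}$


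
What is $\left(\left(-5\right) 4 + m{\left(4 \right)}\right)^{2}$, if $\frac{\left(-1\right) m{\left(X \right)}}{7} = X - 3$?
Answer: $729$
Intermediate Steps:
$m{\left(X \right)} = 21 - 7 X$ ($m{\left(X \right)} = - 7 \left(X - 3\right) = - 7 \left(-3 + X\right) = 21 - 7 X$)
$\left(\left(-5\right) 4 + m{\left(4 \right)}\right)^{2} = \left(\left(-5\right) 4 + \left(21 - 28\right)\right)^{2} = \left(-20 + \left(21 - 28\right)\right)^{2} = \left(-20 - 7\right)^{2} = \left(-27\right)^{2} = 729$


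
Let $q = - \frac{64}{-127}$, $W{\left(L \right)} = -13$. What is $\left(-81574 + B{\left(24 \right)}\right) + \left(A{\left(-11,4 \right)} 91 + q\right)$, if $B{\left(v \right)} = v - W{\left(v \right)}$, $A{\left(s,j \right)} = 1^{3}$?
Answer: $- \frac{10343578}{127} \approx -81446.0$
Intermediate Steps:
$A{\left(s,j \right)} = 1$
$q = \frac{64}{127}$ ($q = \left(-64\right) \left(- \frac{1}{127}\right) = \frac{64}{127} \approx 0.50394$)
$B{\left(v \right)} = 13 + v$ ($B{\left(v \right)} = v - -13 = v + 13 = 13 + v$)
$\left(-81574 + B{\left(24 \right)}\right) + \left(A{\left(-11,4 \right)} 91 + q\right) = \left(-81574 + \left(13 + 24\right)\right) + \left(1 \cdot 91 + \frac{64}{127}\right) = \left(-81574 + 37\right) + \left(91 + \frac{64}{127}\right) = -81537 + \frac{11621}{127} = - \frac{10343578}{127}$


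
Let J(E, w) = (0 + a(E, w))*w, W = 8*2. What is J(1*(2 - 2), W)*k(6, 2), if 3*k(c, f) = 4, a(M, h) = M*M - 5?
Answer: -320/3 ≈ -106.67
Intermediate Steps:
a(M, h) = -5 + M² (a(M, h) = M² - 5 = -5 + M²)
W = 16
k(c, f) = 4/3 (k(c, f) = (⅓)*4 = 4/3)
J(E, w) = w*(-5 + E²) (J(E, w) = (0 + (-5 + E²))*w = (-5 + E²)*w = w*(-5 + E²))
J(1*(2 - 2), W)*k(6, 2) = (16*(-5 + (1*(2 - 2))²))*(4/3) = (16*(-5 + (1*0)²))*(4/3) = (16*(-5 + 0²))*(4/3) = (16*(-5 + 0))*(4/3) = (16*(-5))*(4/3) = -80*4/3 = -320/3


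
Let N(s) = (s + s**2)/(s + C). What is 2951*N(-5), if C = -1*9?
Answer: -29510/7 ≈ -4215.7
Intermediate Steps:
C = -9
N(s) = (s + s**2)/(-9 + s) (N(s) = (s + s**2)/(s - 9) = (s + s**2)/(-9 + s))
2951*N(-5) = 2951*(-5*(1 - 5)/(-9 - 5)) = 2951*(-5*(-4)/(-14)) = 2951*(-5*(-1/14)*(-4)) = 2951*(-10/7) = -29510/7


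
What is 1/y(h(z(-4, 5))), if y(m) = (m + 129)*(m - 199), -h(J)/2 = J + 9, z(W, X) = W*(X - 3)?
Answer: -1/25527 ≈ -3.9174e-5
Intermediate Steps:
z(W, X) = W*(-3 + X)
h(J) = -18 - 2*J (h(J) = -2*(J + 9) = -2*(9 + J) = -18 - 2*J)
y(m) = (-199 + m)*(129 + m) (y(m) = (129 + m)*(-199 + m) = (-199 + m)*(129 + m))
1/y(h(z(-4, 5))) = 1/(-25671 + (-18 - (-8)*(-3 + 5))**2 - 70*(-18 - (-8)*(-3 + 5))) = 1/(-25671 + (-18 - (-8)*2)**2 - 70*(-18 - (-8)*2)) = 1/(-25671 + (-18 - 2*(-8))**2 - 70*(-18 - 2*(-8))) = 1/(-25671 + (-18 + 16)**2 - 70*(-18 + 16)) = 1/(-25671 + (-2)**2 - 70*(-2)) = 1/(-25671 + 4 + 140) = 1/(-25527) = -1/25527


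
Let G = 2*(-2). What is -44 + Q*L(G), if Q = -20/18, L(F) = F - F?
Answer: -44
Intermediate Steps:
G = -4
L(F) = 0
Q = -10/9 (Q = -20*1/18 = -10/9 ≈ -1.1111)
-44 + Q*L(G) = -44 - 10/9*0 = -44 + 0 = -44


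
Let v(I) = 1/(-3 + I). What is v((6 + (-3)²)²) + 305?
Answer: 67711/222 ≈ 305.00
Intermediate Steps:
v((6 + (-3)²)²) + 305 = 1/(-3 + (6 + (-3)²)²) + 305 = 1/(-3 + (6 + 9)²) + 305 = 1/(-3 + 15²) + 305 = 1/(-3 + 225) + 305 = 1/222 + 305 = 67711/222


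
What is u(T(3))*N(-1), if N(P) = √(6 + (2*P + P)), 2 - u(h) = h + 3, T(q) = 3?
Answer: -4*√3 ≈ -6.9282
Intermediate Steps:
u(h) = -1 - h (u(h) = 2 - (h + 3) = 2 - (3 + h) = 2 + (-3 - h) = -1 - h)
N(P) = √(6 + 3*P)
u(T(3))*N(-1) = (-1 - 1*3)*√(6 + 3*(-1)) = (-1 - 3)*√(6 - 3) = -4*√3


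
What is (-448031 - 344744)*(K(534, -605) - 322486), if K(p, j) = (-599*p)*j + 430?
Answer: -153161651785350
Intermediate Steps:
K(p, j) = 430 - 599*j*p (K(p, j) = -599*j*p + 430 = 430 - 599*j*p)
(-448031 - 344744)*(K(534, -605) - 322486) = (-448031 - 344744)*((430 - 599*(-605)*534) - 322486) = -792775*((430 + 193518930) - 322486) = -792775*(193519360 - 322486) = -792775*193196874 = -153161651785350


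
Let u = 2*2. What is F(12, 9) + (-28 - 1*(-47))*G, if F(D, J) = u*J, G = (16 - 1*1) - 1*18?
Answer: -21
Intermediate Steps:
G = -3 (G = (16 - 1) - 18 = 15 - 18 = -3)
u = 4
F(D, J) = 4*J
F(12, 9) + (-28 - 1*(-47))*G = 4*9 + (-28 - 1*(-47))*(-3) = 36 + (-28 + 47)*(-3) = 36 + 19*(-3) = 36 - 57 = -21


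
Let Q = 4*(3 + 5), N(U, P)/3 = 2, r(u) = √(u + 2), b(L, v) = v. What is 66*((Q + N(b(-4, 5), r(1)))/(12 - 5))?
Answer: 2508/7 ≈ 358.29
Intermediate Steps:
r(u) = √(2 + u)
N(U, P) = 6 (N(U, P) = 3*2 = 6)
Q = 32 (Q = 4*8 = 32)
66*((Q + N(b(-4, 5), r(1)))/(12 - 5)) = 66*((32 + 6)/(12 - 5)) = 66*(38/7) = 2508/7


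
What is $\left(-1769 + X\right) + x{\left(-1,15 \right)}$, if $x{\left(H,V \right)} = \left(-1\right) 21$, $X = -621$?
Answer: $-2411$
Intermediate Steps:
$x{\left(H,V \right)} = -21$
$\left(-1769 + X\right) + x{\left(-1,15 \right)} = \left(-1769 - 621\right) - 21 = -2390 - 21 = -2411$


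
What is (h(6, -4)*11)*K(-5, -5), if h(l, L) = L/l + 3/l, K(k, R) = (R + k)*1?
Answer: 55/3 ≈ 18.333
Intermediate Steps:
K(k, R) = R + k
h(l, L) = 3/l + L/l
(h(6, -4)*11)*K(-5, -5) = (((3 - 4)/6)*11)*(-5 - 5) = (((⅙)*(-1))*11)*(-10) = -⅙*11*(-10) = -11/6*(-10) = 55/3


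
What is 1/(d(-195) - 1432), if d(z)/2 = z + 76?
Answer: -1/1670 ≈ -0.00059880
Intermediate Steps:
d(z) = 152 + 2*z (d(z) = 2*(z + 76) = 2*(76 + z) = 152 + 2*z)
1/(d(-195) - 1432) = 1/((152 + 2*(-195)) - 1432) = 1/((152 - 390) - 1432) = 1/(-238 - 1432) = 1/(-1670) = -1/1670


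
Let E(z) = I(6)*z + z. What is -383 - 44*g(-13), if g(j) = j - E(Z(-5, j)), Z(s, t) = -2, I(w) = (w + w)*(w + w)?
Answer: -12571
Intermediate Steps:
I(w) = 4*w² (I(w) = (2*w)*(2*w) = 4*w²)
E(z) = 145*z (E(z) = (4*6²)*z + z = (4*36)*z + z = 144*z + z = 145*z)
g(j) = 290 + j (g(j) = j - 145*(-2) = j - 1*(-290) = j + 290 = 290 + j)
-383 - 44*g(-13) = -383 - 44*(290 - 13) = -383 - 44*277 = -383 - 12188 = -12571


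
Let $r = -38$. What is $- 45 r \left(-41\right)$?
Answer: $-70110$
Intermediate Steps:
$- 45 r \left(-41\right) = \left(-45\right) \left(-38\right) \left(-41\right) = 1710 \left(-41\right) = -70110$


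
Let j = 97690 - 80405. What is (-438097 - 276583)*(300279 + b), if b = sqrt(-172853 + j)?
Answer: -214603395720 - 2858720*I*sqrt(9723) ≈ -2.146e+11 - 2.8188e+8*I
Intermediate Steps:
j = 17285
b = 4*I*sqrt(9723) (b = sqrt(-172853 + 17285) = sqrt(-155568) = 4*I*sqrt(9723) ≈ 394.42*I)
(-438097 - 276583)*(300279 + b) = (-438097 - 276583)*(300279 + 4*I*sqrt(9723)) = -714680*(300279 + 4*I*sqrt(9723)) = -214603395720 - 2858720*I*sqrt(9723)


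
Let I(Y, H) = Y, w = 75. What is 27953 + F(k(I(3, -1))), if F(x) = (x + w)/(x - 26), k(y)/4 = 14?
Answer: 838721/30 ≈ 27957.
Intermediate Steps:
k(y) = 56 (k(y) = 4*14 = 56)
F(x) = (75 + x)/(-26 + x) (F(x) = (x + 75)/(x - 26) = (75 + x)/(-26 + x))
27953 + F(k(I(3, -1))) = 27953 + (75 + 56)/(-26 + 56) = 27953 + 131/30 = 838721/30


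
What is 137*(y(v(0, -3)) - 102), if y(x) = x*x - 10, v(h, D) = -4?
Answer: -13152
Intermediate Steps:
y(x) = -10 + x**2 (y(x) = x**2 - 10 = -10 + x**2)
137*(y(v(0, -3)) - 102) = 137*((-10 + (-4)**2) - 102) = 137*((-10 + 16) - 102) = 137*(6 - 102) = 137*(-96) = -13152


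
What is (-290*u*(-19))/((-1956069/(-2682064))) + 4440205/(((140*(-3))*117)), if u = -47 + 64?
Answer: 687090198421/5353452 ≈ 1.2835e+5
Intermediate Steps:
u = 17
(-290*u*(-19))/((-1956069/(-2682064))) + 4440205/(((140*(-3))*117)) = (-4930*(-19))/((-1956069/(-2682064))) + 4440205/(((140*(-3))*117)) = (-290*(-323))/((-1956069*(-1/2682064))) + 4440205/((-420*117)) = 93670/(1956069/2682064) + 4440205/(-49140) = 93670*(2682064/1956069) + 4440205*(-1/49140) = 13222575520/102951 - 126863/1404 = 687090198421/5353452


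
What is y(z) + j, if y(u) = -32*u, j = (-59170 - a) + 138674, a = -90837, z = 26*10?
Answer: 162021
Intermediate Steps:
z = 260
j = 170341 (j = (-59170 - 1*(-90837)) + 138674 = (-59170 + 90837) + 138674 = 31667 + 138674 = 170341)
y(z) + j = -32*260 + 170341 = -8320 + 170341 = 162021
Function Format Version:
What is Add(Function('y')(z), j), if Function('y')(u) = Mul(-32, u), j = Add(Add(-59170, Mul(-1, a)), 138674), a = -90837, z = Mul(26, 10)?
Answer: 162021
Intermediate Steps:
z = 260
j = 170341 (j = Add(Add(-59170, Mul(-1, -90837)), 138674) = Add(Add(-59170, 90837), 138674) = Add(31667, 138674) = 170341)
Add(Function('y')(z), j) = Add(Mul(-32, 260), 170341) = Add(-8320, 170341) = 162021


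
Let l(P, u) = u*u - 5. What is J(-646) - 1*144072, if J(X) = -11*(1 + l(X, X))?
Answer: -4734504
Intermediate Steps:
l(P, u) = -5 + u**2 (l(P, u) = u**2 - 5 = -5 + u**2)
J(X) = 44 - 11*X**2 (J(X) = -11*(1 + (-5 + X**2)) = -11*(-4 + X**2) = 44 - 11*X**2)
J(-646) - 1*144072 = (44 - 11*(-646)**2) - 1*144072 = (44 - 11*417316) - 144072 = (44 - 4590476) - 144072 = -4590432 - 144072 = -4734504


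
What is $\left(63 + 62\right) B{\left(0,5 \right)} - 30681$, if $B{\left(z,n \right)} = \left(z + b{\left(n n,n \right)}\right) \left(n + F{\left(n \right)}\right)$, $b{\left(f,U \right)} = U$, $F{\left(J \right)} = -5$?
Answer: $-30681$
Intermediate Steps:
$B{\left(z,n \right)} = \left(-5 + n\right) \left(n + z\right)$ ($B{\left(z,n \right)} = \left(z + n\right) \left(n - 5\right) = \left(n + z\right) \left(-5 + n\right) = \left(-5 + n\right) \left(n + z\right)$)
$\left(63 + 62\right) B{\left(0,5 \right)} - 30681 = \left(63 + 62\right) \left(5^{2} - 25 - 0 + 5 \cdot 0\right) - 30681 = 125 \left(25 - 25 + 0 + 0\right) - 30681 = 125 \cdot 0 - 30681 = 0 - 30681 = -30681$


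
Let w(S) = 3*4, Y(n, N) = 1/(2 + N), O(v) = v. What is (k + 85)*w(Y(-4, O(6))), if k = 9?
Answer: 1128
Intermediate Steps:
w(S) = 12
(k + 85)*w(Y(-4, O(6))) = (9 + 85)*12 = 94*12 = 1128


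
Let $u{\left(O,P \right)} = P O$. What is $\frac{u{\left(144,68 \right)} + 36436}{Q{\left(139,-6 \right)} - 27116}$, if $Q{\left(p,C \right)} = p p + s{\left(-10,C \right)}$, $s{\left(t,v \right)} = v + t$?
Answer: $- \frac{46228}{7811} \approx -5.9183$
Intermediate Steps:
$u{\left(O,P \right)} = O P$
$s{\left(t,v \right)} = t + v$
$Q{\left(p,C \right)} = -10 + C + p^{2}$ ($Q{\left(p,C \right)} = p p + \left(-10 + C\right) = p^{2} + \left(-10 + C\right) = -10 + C + p^{2}$)
$\frac{u{\left(144,68 \right)} + 36436}{Q{\left(139,-6 \right)} - 27116} = \frac{144 \cdot 68 + 36436}{\left(-10 - 6 + 139^{2}\right) - 27116} = \frac{9792 + 36436}{\left(-10 - 6 + 19321\right) - 27116} = \frac{46228}{19305 - 27116} = \frac{46228}{-7811} = 46228 \left(- \frac{1}{7811}\right) = - \frac{46228}{7811}$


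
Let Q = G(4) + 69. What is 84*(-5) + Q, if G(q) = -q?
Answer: -355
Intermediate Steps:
Q = 65 (Q = -1*4 + 69 = -4 + 69 = 65)
84*(-5) + Q = 84*(-5) + 65 = -420 + 65 = -355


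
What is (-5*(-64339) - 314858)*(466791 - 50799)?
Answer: 2844137304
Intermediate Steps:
(-5*(-64339) - 314858)*(466791 - 50799) = (321695 - 314858)*415992 = 6837*415992 = 2844137304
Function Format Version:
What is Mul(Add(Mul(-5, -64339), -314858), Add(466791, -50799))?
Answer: 2844137304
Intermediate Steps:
Mul(Add(Mul(-5, -64339), -314858), Add(466791, -50799)) = Mul(Add(321695, -314858), 415992) = Mul(6837, 415992) = 2844137304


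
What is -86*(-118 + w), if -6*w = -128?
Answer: 24940/3 ≈ 8313.3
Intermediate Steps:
w = 64/3 (w = -1/6*(-128) = 64/3 ≈ 21.333)
-86*(-118 + w) = -86*(-118 + 64/3) = -86*(-290/3) = 24940/3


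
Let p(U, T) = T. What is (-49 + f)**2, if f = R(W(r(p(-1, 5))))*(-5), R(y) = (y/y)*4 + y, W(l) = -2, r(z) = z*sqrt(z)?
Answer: 3481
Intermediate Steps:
r(z) = z**(3/2)
R(y) = 4 + y (R(y) = 1*4 + y = 4 + y)
f = -10 (f = (4 - 2)*(-5) = 2*(-5) = -10)
(-49 + f)**2 = (-49 - 10)**2 = (-59)**2 = 3481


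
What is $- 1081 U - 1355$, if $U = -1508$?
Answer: $1628793$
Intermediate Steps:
$- 1081 U - 1355 = \left(-1081\right) \left(-1508\right) - 1355 = 1630148 - 1355 = 1628793$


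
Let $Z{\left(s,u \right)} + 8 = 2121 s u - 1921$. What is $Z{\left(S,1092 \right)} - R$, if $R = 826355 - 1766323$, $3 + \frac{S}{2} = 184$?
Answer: $839377823$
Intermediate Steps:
$S = 362$ ($S = -6 + 2 \cdot 184 = -6 + 368 = 362$)
$R = -939968$
$Z{\left(s,u \right)} = -1929 + 2121 s u$ ($Z{\left(s,u \right)} = -8 + \left(2121 s u - 1921\right) = -8 + \left(-1921 + 2121 s u\right) = -1929 + 2121 s u$)
$Z{\left(S,1092 \right)} - R = \left(-1929 + 2121 \cdot 362 \cdot 1092\right) - -939968 = \left(-1929 + 838439784\right) + 939968 = 838437855 + 939968 = 839377823$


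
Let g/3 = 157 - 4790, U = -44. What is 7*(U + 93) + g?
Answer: -13556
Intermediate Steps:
g = -13899 (g = 3*(157 - 4790) = 3*(-4633) = -13899)
7*(U + 93) + g = 7*(-44 + 93) - 13899 = 7*49 - 13899 = 343 - 13899 = -13556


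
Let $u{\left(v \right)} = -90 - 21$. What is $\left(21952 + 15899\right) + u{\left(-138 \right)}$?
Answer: $37740$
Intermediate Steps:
$u{\left(v \right)} = -111$
$\left(21952 + 15899\right) + u{\left(-138 \right)} = \left(21952 + 15899\right) - 111 = 37851 - 111 = 37740$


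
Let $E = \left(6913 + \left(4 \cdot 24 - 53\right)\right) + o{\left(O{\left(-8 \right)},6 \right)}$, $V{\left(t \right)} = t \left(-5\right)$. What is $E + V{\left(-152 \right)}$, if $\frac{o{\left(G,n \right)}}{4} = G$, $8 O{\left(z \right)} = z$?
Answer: $7712$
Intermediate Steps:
$O{\left(z \right)} = \frac{z}{8}$
$o{\left(G,n \right)} = 4 G$
$V{\left(t \right)} = - 5 t$
$E = 6952$ ($E = \left(6913 + \left(4 \cdot 24 - 53\right)\right) + 4 \cdot \frac{1}{8} \left(-8\right) = \left(6913 + \left(96 - 53\right)\right) + 4 \left(-1\right) = \left(6913 + 43\right) - 4 = 6956 - 4 = 6952$)
$E + V{\left(-152 \right)} = 6952 - -760 = 6952 + 760 = 7712$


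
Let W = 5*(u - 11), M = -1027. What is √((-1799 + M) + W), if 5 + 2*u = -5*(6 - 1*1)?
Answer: 2*I*√739 ≈ 54.369*I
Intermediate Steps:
u = -15 (u = -5/2 + (-5*(6 - 1*1))/2 = -5/2 + (-5*(6 - 1))/2 = -5/2 + (-5*5)/2 = -5/2 + (½)*(-25) = -5/2 - 25/2 = -15)
W = -130 (W = 5*(-15 - 11) = 5*(-26) = -130)
√((-1799 + M) + W) = √((-1799 - 1027) - 130) = √(-2826 - 130) = √(-2956) = 2*I*√739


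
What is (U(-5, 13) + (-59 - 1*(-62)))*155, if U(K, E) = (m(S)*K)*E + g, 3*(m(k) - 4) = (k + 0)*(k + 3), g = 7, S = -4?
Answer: -156550/3 ≈ -52183.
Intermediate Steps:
m(k) = 4 + k*(3 + k)/3 (m(k) = 4 + ((k + 0)*(k + 3))/3 = 4 + (k*(3 + k))/3 = 4 + k*(3 + k)/3)
U(K, E) = 7 + 16*E*K/3 (U(K, E) = ((4 - 4 + (⅓)*(-4)²)*K)*E + 7 = ((4 - 4 + (⅓)*16)*K)*E + 7 = ((4 - 4 + 16/3)*K)*E + 7 = (16*K/3)*E + 7 = 16*E*K/3 + 7 = 7 + 16*E*K/3)
(U(-5, 13) + (-59 - 1*(-62)))*155 = ((7 + (16/3)*13*(-5)) + (-59 - 1*(-62)))*155 = ((7 - 1040/3) + (-59 + 62))*155 = (-1019/3 + 3)*155 = -1010/3*155 = -156550/3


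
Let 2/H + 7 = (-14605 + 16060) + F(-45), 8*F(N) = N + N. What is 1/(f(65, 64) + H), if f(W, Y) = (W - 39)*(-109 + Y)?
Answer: -5747/6723982 ≈ -0.00085470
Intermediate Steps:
F(N) = N/4 (F(N) = (N + N)/8 = (2*N)/8 = N/4)
f(W, Y) = (-109 + Y)*(-39 + W) (f(W, Y) = (-39 + W)*(-109 + Y) = (-109 + Y)*(-39 + W))
H = 8/5747 (H = 2/(-7 + ((-14605 + 16060) + (1/4)*(-45))) = 2/(-7 + (1455 - 45/4)) = 2/(-7 + 5775/4) = 2/(5747/4) = 2*(4/5747) = 8/5747 ≈ 0.0013920)
1/(f(65, 64) + H) = 1/((4251 - 109*65 - 39*64 + 65*64) + 8/5747) = 1/((4251 - 7085 - 2496 + 4160) + 8/5747) = 1/(-1170 + 8/5747) = 1/(-6723982/5747) = -5747/6723982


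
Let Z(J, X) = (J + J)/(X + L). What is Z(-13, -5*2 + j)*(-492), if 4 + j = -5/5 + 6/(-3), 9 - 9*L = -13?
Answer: -115128/131 ≈ -878.84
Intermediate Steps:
L = 22/9 (L = 1 - 1/9*(-13) = 1 + 13/9 = 22/9 ≈ 2.4444)
j = -7 (j = -4 + (-5/5 + 6/(-3)) = -4 + (-5*1/5 + 6*(-1/3)) = -4 + (-1 - 2) = -4 - 3 = -7)
Z(J, X) = 2*J/(22/9 + X) (Z(J, X) = (J + J)/(X + 22/9) = (2*J)/(22/9 + X) = 2*J/(22/9 + X))
Z(-13, -5*2 + j)*(-492) = (18*(-13)/(22 + 9*(-5*2 - 7)))*(-492) = (18*(-13)/(22 + 9*(-10 - 7)))*(-492) = (18*(-13)/(22 + 9*(-17)))*(-492) = (18*(-13)/(22 - 153))*(-492) = (18*(-13)/(-131))*(-492) = (18*(-13)*(-1/131))*(-492) = (234/131)*(-492) = -115128/131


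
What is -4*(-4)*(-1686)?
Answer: -26976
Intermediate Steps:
-4*(-4)*(-1686) = 16*(-1686) = -26976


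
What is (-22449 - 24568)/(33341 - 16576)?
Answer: -47017/16765 ≈ -2.8045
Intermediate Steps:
(-22449 - 24568)/(33341 - 16576) = -47017/16765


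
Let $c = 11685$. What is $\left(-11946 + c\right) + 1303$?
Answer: $1042$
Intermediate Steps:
$\left(-11946 + c\right) + 1303 = \left(-11946 + 11685\right) + 1303 = -261 + 1303 = 1042$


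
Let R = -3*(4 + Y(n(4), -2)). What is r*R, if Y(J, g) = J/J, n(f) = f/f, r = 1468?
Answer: -22020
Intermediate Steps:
n(f) = 1
Y(J, g) = 1
R = -15 (R = -3*(4 + 1) = -3*5 = -15)
r*R = 1468*(-15) = -22020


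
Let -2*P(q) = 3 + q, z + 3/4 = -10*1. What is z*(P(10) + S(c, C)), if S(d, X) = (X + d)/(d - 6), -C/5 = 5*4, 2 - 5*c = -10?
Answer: -15953/72 ≈ -221.57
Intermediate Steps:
z = -43/4 (z = -¾ - 10*1 = -¾ - 10 = -43/4 ≈ -10.750)
c = 12/5 (c = ⅖ - ⅕*(-10) = ⅖ + 2 = 12/5 ≈ 2.4000)
P(q) = -3/2 - q/2 (P(q) = -(3 + q)/2 = -3/2 - q/2)
C = -100 (C = -25*4 = -5*20 = -100)
S(d, X) = (X + d)/(-6 + d)
z*(P(10) + S(c, C)) = -43*((-3/2 - ½*10) + (-100 + 12/5)/(-6 + 12/5))/4 = -43*((-3/2 - 5) - 488/5/(-18/5))/4 = -43*(-13/2 - 5/18*(-488/5))/4 = -43*(-13/2 + 244/9)/4 = -43/4*371/18 = -15953/72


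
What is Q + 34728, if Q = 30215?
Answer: 64943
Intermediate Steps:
Q + 34728 = 30215 + 34728 = 64943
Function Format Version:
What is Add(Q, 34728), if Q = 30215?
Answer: 64943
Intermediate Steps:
Add(Q, 34728) = Add(30215, 34728) = 64943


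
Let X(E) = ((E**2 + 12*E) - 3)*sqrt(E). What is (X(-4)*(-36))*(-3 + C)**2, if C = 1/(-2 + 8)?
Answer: 20230*I ≈ 20230.0*I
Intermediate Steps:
C = 1/6 ≈ 0.16667
X(E) = sqrt(E)*(-3 + E**2 + 12*E) (X(E) = (-3 + E**2 + 12*E)*sqrt(E) = sqrt(E)*(-3 + E**2 + 12*E))
(X(-4)*(-36))*(-3 + C)**2 = ((sqrt(-4)*(-3 + (-4)**2 + 12*(-4)))*(-36))*(-3 + 1/6)**2 = (((2*I)*(-3 + 16 - 48))*(-36))*(-17/6)**2 = (((2*I)*(-35))*(-36))*(289/36) = (-70*I*(-36))*(289/36) = (2520*I)*(289/36) = 20230*I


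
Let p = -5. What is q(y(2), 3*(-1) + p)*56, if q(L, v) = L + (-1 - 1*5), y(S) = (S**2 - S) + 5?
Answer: 56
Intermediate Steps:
y(S) = 5 + S**2 - S
q(L, v) = -6 + L (q(L, v) = L + (-1 - 5) = L - 6 = -6 + L)
q(y(2), 3*(-1) + p)*56 = (-6 + (5 + 2**2 - 1*2))*56 = (-6 + (5 + 4 - 2))*56 = (-6 + 7)*56 = 1*56 = 56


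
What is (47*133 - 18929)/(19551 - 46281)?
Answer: 2113/4455 ≈ 0.47430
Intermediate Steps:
(47*133 - 18929)/(19551 - 46281) = (6251 - 18929)/(-26730) = -12678*(-1/26730) = 2113/4455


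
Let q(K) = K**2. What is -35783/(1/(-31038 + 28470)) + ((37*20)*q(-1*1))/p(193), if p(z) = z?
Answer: 17734914332/193 ≈ 9.1891e+7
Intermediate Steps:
-35783/(1/(-31038 + 28470)) + ((37*20)*q(-1*1))/p(193) = -35783/(1/(-31038 + 28470)) + ((37*20)*(-1*1)**2)/193 = -35783/(1/(-2568)) + (740*(-1)**2)*(1/193) = -35783/(-1/2568) + (740*1)*(1/193) = -35783*(-2568) + 740*(1/193) = 91890744 + 740/193 = 17734914332/193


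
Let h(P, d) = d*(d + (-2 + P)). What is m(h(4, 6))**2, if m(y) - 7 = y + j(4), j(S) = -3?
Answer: 2704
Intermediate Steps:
h(P, d) = d*(-2 + P + d)
m(y) = 4 + y (m(y) = 7 + (y - 3) = 7 + (-3 + y) = 4 + y)
m(h(4, 6))**2 = (4 + 6*(-2 + 4 + 6))**2 = (4 + 6*8)**2 = (4 + 48)**2 = 52**2 = 2704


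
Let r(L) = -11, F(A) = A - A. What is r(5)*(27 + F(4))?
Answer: -297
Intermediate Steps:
F(A) = 0
r(5)*(27 + F(4)) = -11*(27 + 0) = -11*27 = -297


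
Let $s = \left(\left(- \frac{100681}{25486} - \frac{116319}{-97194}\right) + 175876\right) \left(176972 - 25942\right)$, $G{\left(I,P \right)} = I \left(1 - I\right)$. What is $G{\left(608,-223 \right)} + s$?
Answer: $\frac{5482982462423977268}{206423857} \approx 2.6562 \cdot 10^{10}$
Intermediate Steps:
$s = \frac{5483058644386946260}{206423857}$ ($s = \left(\left(\left(-100681\right) \frac{1}{25486} - - \frac{38773}{32398}\right) + 175876\right) 151030 = \left(\left(- \frac{100681}{25486} + \frac{38773}{32398}\right) + 175876\right) 151030 = \left(- \frac{568423590}{206423857} + 175876\right) 151030 = \frac{36304433850142}{206423857} \cdot 151030 = \frac{5483058644386946260}{206423857} \approx 2.6562 \cdot 10^{10}$)
$G{\left(608,-223 \right)} + s = 608 \left(1 - 608\right) + \frac{5483058644386946260}{206423857} = 608 \left(-607\right) + \frac{5483058644386946260}{206423857} = -369056 + \frac{5483058644386946260}{206423857} = \frac{5482982462423977268}{206423857}$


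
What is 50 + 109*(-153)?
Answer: -16627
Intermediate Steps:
50 + 109*(-153) = 50 - 16677 = -16627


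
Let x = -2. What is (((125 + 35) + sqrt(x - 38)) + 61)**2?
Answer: 48801 + 884*I*sqrt(10) ≈ 48801.0 + 2795.5*I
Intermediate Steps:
(((125 + 35) + sqrt(x - 38)) + 61)**2 = (((125 + 35) + sqrt(-2 - 38)) + 61)**2 = ((160 + sqrt(-40)) + 61)**2 = ((160 + 2*I*sqrt(10)) + 61)**2 = (221 + 2*I*sqrt(10))**2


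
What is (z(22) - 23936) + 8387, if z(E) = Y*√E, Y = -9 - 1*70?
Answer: -15549 - 79*√22 ≈ -15920.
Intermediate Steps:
Y = -79 (Y = -9 - 70 = -79)
z(E) = -79*√E
(z(22) - 23936) + 8387 = (-79*√22 - 23936) + 8387 = (-23936 - 79*√22) + 8387 = -15549 - 79*√22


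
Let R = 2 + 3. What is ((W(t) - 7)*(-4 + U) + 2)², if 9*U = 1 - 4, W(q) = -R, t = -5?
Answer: 2916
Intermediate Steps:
R = 5
W(q) = -5 (W(q) = -1*5 = -5)
U = -⅓ (U = (1 - 4)/9 = (⅑)*(-3) = -⅓ ≈ -0.33333)
((W(t) - 7)*(-4 + U) + 2)² = ((-5 - 7)*(-4 - ⅓) + 2)² = (-12*(-13/3) + 2)² = (52 + 2)² = 54² = 2916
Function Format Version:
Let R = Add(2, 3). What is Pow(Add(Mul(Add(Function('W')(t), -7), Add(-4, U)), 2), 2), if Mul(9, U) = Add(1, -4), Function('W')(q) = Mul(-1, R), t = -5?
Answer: 2916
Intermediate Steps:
R = 5
Function('W')(q) = -5 (Function('W')(q) = Mul(-1, 5) = -5)
U = Rational(-1, 3) (U = Mul(Rational(1, 9), Add(1, -4)) = Mul(Rational(1, 9), -3) = Rational(-1, 3) ≈ -0.33333)
Pow(Add(Mul(Add(Function('W')(t), -7), Add(-4, U)), 2), 2) = Pow(Add(Mul(Add(-5, -7), Add(-4, Rational(-1, 3))), 2), 2) = Pow(Add(Mul(-12, Rational(-13, 3)), 2), 2) = Pow(Add(52, 2), 2) = Pow(54, 2) = 2916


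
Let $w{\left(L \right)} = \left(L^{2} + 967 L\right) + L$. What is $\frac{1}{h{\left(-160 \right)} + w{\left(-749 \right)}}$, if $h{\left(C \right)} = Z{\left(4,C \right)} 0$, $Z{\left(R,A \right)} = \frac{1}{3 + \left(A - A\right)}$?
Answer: $- \frac{1}{164031} \approx -6.0964 \cdot 10^{-6}$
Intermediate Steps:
$Z{\left(R,A \right)} = \frac{1}{3}$ ($Z{\left(R,A \right)} = \frac{1}{3 + 0} = \frac{1}{3}$)
$w{\left(L \right)} = L^{2} + 968 L$
$h{\left(C \right)} = 0$ ($h{\left(C \right)} = \frac{1}{3} \cdot 0 = 0$)
$\frac{1}{h{\left(-160 \right)} + w{\left(-749 \right)}} = \frac{1}{0 - 749 \left(968 - 749\right)} = \frac{1}{0 - 164031} = \frac{1}{-164031} = - \frac{1}{164031}$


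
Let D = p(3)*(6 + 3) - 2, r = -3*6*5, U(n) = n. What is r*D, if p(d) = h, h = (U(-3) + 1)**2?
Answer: -3060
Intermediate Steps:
h = 4 (h = (-3 + 1)**2 = (-2)**2 = 4)
r = -90 (r = -18*5 = -90)
p(d) = 4
D = 34 (D = 4*(6 + 3) - 2 = 4*9 - 2 = 36 - 2 = 34)
r*D = -90*34 = -3060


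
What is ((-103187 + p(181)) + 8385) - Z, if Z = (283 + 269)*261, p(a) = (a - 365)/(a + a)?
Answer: -43236286/181 ≈ -2.3887e+5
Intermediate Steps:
p(a) = (-365 + a)/(2*a) (p(a) = (-365 + a)/((2*a)) = (-365 + a)*(1/(2*a)) = (-365 + a)/(2*a))
Z = 144072 (Z = 552*261 = 144072)
((-103187 + p(181)) + 8385) - Z = ((-103187 + (½)*(-365 + 181)/181) + 8385) - 1*144072 = ((-103187 + (½)*(1/181)*(-184)) + 8385) - 144072 = ((-103187 - 92/181) + 8385) - 144072 = (-18676939/181 + 8385) - 144072 = -17159254/181 - 144072 = -43236286/181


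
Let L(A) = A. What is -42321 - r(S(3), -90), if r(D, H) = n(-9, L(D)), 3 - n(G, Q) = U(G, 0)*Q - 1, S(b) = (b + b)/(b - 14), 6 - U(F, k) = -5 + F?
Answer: -465695/11 ≈ -42336.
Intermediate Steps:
U(F, k) = 11 - F (U(F, k) = 6 - (-5 + F) = 6 + (5 - F) = 11 - F)
S(b) = 2*b/(-14 + b) (S(b) = (2*b)/(-14 + b) = 2*b/(-14 + b))
n(G, Q) = 4 - Q*(11 - G) (n(G, Q) = 3 - ((11 - G)*Q - 1) = 3 - (Q*(11 - G) - 1) = 3 - (-1 + Q*(11 - G)) = 3 + (1 - Q*(11 - G)) = 4 - Q*(11 - G))
r(D, H) = 4 - 20*D (r(D, H) = 4 + D*(-11 - 9) = 4 + D*(-20) = 4 - 20*D)
-42321 - r(S(3), -90) = -42321 - (4 - 40*3/(-14 + 3)) = -42321 - (4 - 40*3/(-11)) = -42321 - (4 - 40*3*(-1)/11) = -42321 - (4 - 20*(-6/11)) = -42321 - (4 + 120/11) = -42321 - 1*164/11 = -42321 - 164/11 = -465695/11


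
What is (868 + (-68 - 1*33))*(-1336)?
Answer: -1024712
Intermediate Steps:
(868 + (-68 - 1*33))*(-1336) = (868 + (-68 - 33))*(-1336) = (868 - 101)*(-1336) = 767*(-1336) = -1024712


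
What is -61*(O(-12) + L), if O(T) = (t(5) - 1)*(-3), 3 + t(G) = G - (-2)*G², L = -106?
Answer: 15799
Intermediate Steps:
t(G) = -3 + G + 2*G² (t(G) = -3 + (G - (-2)*G²) = -3 + (G + 2*G²) = -3 + G + 2*G²)
O(T) = -153 (O(T) = ((-3 + 5 + 2*5²) - 1)*(-3) = ((-3 + 5 + 2*25) - 1)*(-3) = ((-3 + 5 + 50) - 1)*(-3) = (52 - 1)*(-3) = 51*(-3) = -153)
-61*(O(-12) + L) = -61*(-153 - 106) = -61*(-259) = 15799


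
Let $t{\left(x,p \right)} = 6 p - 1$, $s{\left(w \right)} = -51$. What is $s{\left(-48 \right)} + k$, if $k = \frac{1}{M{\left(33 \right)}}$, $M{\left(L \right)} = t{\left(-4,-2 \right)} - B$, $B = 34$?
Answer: $- \frac{2398}{47} \approx -51.021$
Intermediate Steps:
$t{\left(x,p \right)} = -1 + 6 p$
$M{\left(L \right)} = -47$ ($M{\left(L \right)} = \left(-1 + 6 \left(-2\right)\right) - 34 = \left(-1 - 12\right) - 34 = -13 - 34 = -47$)
$k = - \frac{1}{47}$ ($k = \frac{1}{-47} = - \frac{1}{47} \approx -0.021277$)
$s{\left(-48 \right)} + k = -51 - \frac{1}{47} = - \frac{2398}{47}$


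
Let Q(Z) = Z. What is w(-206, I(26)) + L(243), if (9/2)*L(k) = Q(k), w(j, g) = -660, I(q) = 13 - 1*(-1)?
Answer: -606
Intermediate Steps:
I(q) = 14 (I(q) = 13 + 1 = 14)
L(k) = 2*k/9
w(-206, I(26)) + L(243) = -660 + (2/9)*243 = -660 + 54 = -606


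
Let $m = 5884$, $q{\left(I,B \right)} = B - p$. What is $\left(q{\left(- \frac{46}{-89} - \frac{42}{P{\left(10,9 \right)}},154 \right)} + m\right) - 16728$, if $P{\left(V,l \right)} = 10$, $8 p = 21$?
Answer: $- \frac{85541}{8} \approx -10693.0$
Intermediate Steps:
$p = \frac{21}{8}$ ($p = \frac{1}{8} \cdot 21 = \frac{21}{8} \approx 2.625$)
$q{\left(I,B \right)} = - \frac{21}{8} + B$ ($q{\left(I,B \right)} = B - \frac{21}{8} = - \frac{21}{8} + B$)
$\left(q{\left(- \frac{46}{-89} - \frac{42}{P{\left(10,9 \right)}},154 \right)} + m\right) - 16728 = \left(\left(- \frac{21}{8} + 154\right) + 5884\right) - 16728 = \left(\frac{1211}{8} + 5884\right) - 16728 = \frac{48283}{8} - 16728 = - \frac{85541}{8}$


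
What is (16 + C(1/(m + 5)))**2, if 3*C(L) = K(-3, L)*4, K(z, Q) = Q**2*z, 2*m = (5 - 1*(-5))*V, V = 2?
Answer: 12931216/50625 ≈ 255.43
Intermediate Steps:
m = 10 (m = ((5 - 1*(-5))*2)/2 = ((5 + 5)*2)/2 = (10*2)/2 = (1/2)*20 = 10)
K(z, Q) = z*Q**2
C(L) = -4*L**2 (C(L) = (-3*L**2*4)/3 = (-12*L**2)/3 = -4*L**2)
(16 + C(1/(m + 5)))**2 = (16 - 4/(10 + 5)**2)**2 = (16 - 4*(1/15)**2)**2 = (16 - 4*1/225)**2 = (16 - 4/225)**2 = (3596/225)**2 = 12931216/50625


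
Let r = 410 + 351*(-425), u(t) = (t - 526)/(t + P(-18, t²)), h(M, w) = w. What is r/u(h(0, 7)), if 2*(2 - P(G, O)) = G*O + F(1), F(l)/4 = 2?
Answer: 66349190/519 ≈ 1.2784e+5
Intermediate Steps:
F(l) = 8 (F(l) = 4*2 = 8)
P(G, O) = -2 - G*O/2 (P(G, O) = 2 - (G*O + 8)/2 = 2 - (8 + G*O)/2 = 2 + (-4 - G*O/2) = -2 - G*O/2)
u(t) = (-526 + t)/(-2 + t + 9*t²) (u(t) = (t - 526)/(t + (-2 - ½*(-18)*t²)) = (-526 + t)/(t + (-2 + 9*t²)) = (-526 + t)/(-2 + t + 9*t²))
r = -148765 (r = 410 - 149175 = -148765)
r/u(h(0, 7)) = -148765*(-2 + 7 + 9*7²)/(-526 + 7) = -148765/(-519/(-2 + 7 + 9*49)) = -148765/(-519/(-2 + 7 + 441)) = -148765/(-519/446) = -148765*(-446/519) = 66349190/519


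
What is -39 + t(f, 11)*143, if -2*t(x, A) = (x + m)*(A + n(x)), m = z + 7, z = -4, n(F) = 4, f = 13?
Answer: -17199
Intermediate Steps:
m = 3 (m = -4 + 7 = 3)
t(x, A) = -(3 + x)*(4 + A)/2 (t(x, A) = -(x + 3)*(A + 4)/2 = -(3 + x)*(4 + A)/2)
-39 + t(f, 11)*143 = -39 + (-6 - 2*13 - 3/2*11 - ½*11*13)*143 = -39 + (-6 - 26 - 33/2 - 143/2)*143 = -39 - 120*143 = -39 - 17160 = -17199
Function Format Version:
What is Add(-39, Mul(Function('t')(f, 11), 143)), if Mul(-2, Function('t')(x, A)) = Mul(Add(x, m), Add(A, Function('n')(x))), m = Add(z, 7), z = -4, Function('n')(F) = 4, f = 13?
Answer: -17199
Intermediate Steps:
m = 3 (m = Add(-4, 7) = 3)
Function('t')(x, A) = Mul(Rational(-1, 2), Add(3, x), Add(4, A)) (Function('t')(x, A) = Mul(Rational(-1, 2), Mul(Add(x, 3), Add(A, 4))) = Mul(Rational(-1, 2), Mul(Add(3, x), Add(4, A))) = Mul(Rational(-1, 2), Add(3, x), Add(4, A)))
Add(-39, Mul(Function('t')(f, 11), 143)) = Add(-39, Mul(Add(-6, Mul(-2, 13), Mul(Rational(-3, 2), 11), Mul(Rational(-1, 2), 11, 13)), 143)) = Add(-39, Mul(Add(-6, -26, Rational(-33, 2), Rational(-143, 2)), 143)) = Add(-39, Mul(-120, 143)) = Add(-39, -17160) = -17199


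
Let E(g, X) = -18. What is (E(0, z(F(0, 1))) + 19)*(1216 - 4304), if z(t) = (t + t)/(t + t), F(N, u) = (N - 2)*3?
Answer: -3088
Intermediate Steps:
F(N, u) = -6 + 3*N (F(N, u) = (-2 + N)*3 = -6 + 3*N)
z(t) = 1 (z(t) = (2*t)/((2*t)) = (2*t)*(1/(2*t)) = 1)
(E(0, z(F(0, 1))) + 19)*(1216 - 4304) = (-18 + 19)*(1216 - 4304) = 1*(-3088) = -3088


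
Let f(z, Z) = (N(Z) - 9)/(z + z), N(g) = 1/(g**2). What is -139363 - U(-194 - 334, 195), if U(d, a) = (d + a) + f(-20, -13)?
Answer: -23496108/169 ≈ -1.3903e+5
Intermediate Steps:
N(g) = g**(-2)
f(z, Z) = (-9 + Z**(-2))/(2*z) (f(z, Z) = (Z**(-2) - 9)/(z + z) = (-9 + Z**(-2))/((2*z)) = (-9 + Z**(-2))*(1/(2*z)) = (-9 + Z**(-2))/(2*z))
U(d, a) = 38/169 + a + d (U(d, a) = (d + a) + (1/2)*(1 - 9*(-13)**2)/((-13)**2*(-20)) = (a + d) + (1/2)*(1/169)*(-1/20)*(1 - 9*169) = (a + d) + (1/2)*(1/169)*(-1/20)*(1 - 1521) = (a + d) + (1/2)*(1/169)*(-1/20)*(-1520) = (a + d) + 38/169 = 38/169 + a + d)
-139363 - U(-194 - 334, 195) = -139363 - (38/169 + 195 + (-194 - 334)) = -139363 - (38/169 + 195 - 528) = -139363 - 1*(-56239/169) = -139363 + 56239/169 = -23496108/169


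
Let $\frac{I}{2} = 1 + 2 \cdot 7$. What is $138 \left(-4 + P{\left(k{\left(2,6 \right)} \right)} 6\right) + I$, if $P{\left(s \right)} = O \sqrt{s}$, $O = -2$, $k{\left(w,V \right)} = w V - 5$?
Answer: $-522 - 1656 \sqrt{7} \approx -4903.4$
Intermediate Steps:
$I = 30$ ($I = 2 \left(1 + 2 \cdot 7\right) = 2 \left(1 + 14\right) = 2 \cdot 15 = 30$)
$k{\left(w,V \right)} = -5 + V w$ ($k{\left(w,V \right)} = V w - 5 = -5 + V w$)
$P{\left(s \right)} = - 2 \sqrt{s}$
$138 \left(-4 + P{\left(k{\left(2,6 \right)} \right)} 6\right) + I = 138 \left(-4 + - 2 \sqrt{-5 + 6 \cdot 2} \cdot 6\right) + 30 = 138 \left(-4 + - 2 \sqrt{-5 + 12} \cdot 6\right) + 30 = 138 \left(-4 + - 2 \sqrt{7} \cdot 6\right) + 30 = 138 \left(-4 - 12 \sqrt{7}\right) + 30 = \left(-552 - 1656 \sqrt{7}\right) + 30 = -522 - 1656 \sqrt{7}$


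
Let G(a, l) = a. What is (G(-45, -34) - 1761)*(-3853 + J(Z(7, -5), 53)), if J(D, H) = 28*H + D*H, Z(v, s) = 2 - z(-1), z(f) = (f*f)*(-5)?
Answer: 3608388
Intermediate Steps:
z(f) = -5*f² (z(f) = f²*(-5) = -5*f²)
Z(v, s) = 7 (Z(v, s) = 2 - (-5)*(-1)² = 2 - (-5) = 2 - 1*(-5) = 2 + 5 = 7)
(G(-45, -34) - 1761)*(-3853 + J(Z(7, -5), 53)) = (-45 - 1761)*(-3853 + 53*(28 + 7)) = -1806*(-3853 + 53*35) = -1806*(-3853 + 1855) = -1806*(-1998) = 3608388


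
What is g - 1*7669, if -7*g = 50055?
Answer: -103738/7 ≈ -14820.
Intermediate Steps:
g = -50055/7 (g = -⅐*50055 = -50055/7 ≈ -7150.7)
g - 1*7669 = -50055/7 - 1*7669 = -50055/7 - 7669 = -103738/7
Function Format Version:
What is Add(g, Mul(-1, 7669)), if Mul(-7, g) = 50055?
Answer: Rational(-103738, 7) ≈ -14820.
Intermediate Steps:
g = Rational(-50055, 7) (g = Mul(Rational(-1, 7), 50055) = Rational(-50055, 7) ≈ -7150.7)
Add(g, Mul(-1, 7669)) = Add(Rational(-50055, 7), Mul(-1, 7669)) = Add(Rational(-50055, 7), -7669) = Rational(-103738, 7)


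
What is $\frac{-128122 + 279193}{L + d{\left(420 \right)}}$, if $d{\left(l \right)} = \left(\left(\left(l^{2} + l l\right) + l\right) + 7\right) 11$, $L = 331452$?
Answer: $\frac{151071}{4216949} \approx 0.035825$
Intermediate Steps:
$d{\left(l \right)} = 77 + 11 l + 22 l^{2}$ ($d{\left(l \right)} = \left(\left(\left(l^{2} + l^{2}\right) + l\right) + 7\right) 11 = \left(\left(2 l^{2} + l\right) + 7\right) 11 = \left(\left(l + 2 l^{2}\right) + 7\right) 11 = \left(7 + l + 2 l^{2}\right) 11 = 77 + 11 l + 22 l^{2}$)
$\frac{-128122 + 279193}{L + d{\left(420 \right)}} = \frac{-128122 + 279193}{331452 + \left(77 + 11 \cdot 420 + 22 \cdot 420^{2}\right)} = \frac{151071}{331452 + \left(77 + 4620 + 22 \cdot 176400\right)} = \frac{151071}{331452 + \left(77 + 4620 + 3880800\right)} = \frac{151071}{331452 + 3885497} = \frac{151071}{4216949}$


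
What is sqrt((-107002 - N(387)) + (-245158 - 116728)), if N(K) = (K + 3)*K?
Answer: I*sqrt(619818) ≈ 787.29*I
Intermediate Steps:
N(K) = K*(3 + K) (N(K) = (3 + K)*K = K*(3 + K))
sqrt((-107002 - N(387)) + (-245158 - 116728)) = sqrt((-107002 - 387*(3 + 387)) + (-245158 - 116728)) = sqrt((-107002 - 387*390) - 361886) = sqrt((-107002 - 1*150930) - 361886) = sqrt((-107002 - 150930) - 361886) = sqrt(-257932 - 361886) = sqrt(-619818) = I*sqrt(619818)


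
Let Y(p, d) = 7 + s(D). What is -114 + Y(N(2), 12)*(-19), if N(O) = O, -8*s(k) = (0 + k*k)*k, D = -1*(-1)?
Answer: -1957/8 ≈ -244.63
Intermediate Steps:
D = 1
s(k) = -k³/8 (s(k) = -(0 + k*k)*k/8 = -(0 + k²)*k/8 = -k²*k/8 = -k³/8)
Y(p, d) = 55/8 (Y(p, d) = 7 - ⅛*1³ = 7 - ⅛*1 = 7 - ⅛ = 55/8)
-114 + Y(N(2), 12)*(-19) = -114 + (55/8)*(-19) = -114 - 1045/8 = -1957/8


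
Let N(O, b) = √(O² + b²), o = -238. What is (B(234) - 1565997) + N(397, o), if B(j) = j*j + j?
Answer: -1511007 + √214253 ≈ -1.5105e+6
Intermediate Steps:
B(j) = j + j² (B(j) = j² + j = j + j²)
(B(234) - 1565997) + N(397, o) = (234*(1 + 234) - 1565997) + √(397² + (-238)²) = (234*235 - 1565997) + √(157609 + 56644) = (54990 - 1565997) + √214253 = -1511007 + √214253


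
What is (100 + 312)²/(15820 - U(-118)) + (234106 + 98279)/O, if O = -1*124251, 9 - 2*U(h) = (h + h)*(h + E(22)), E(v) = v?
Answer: 8045846331/2248404679 ≈ 3.5785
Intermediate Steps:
U(h) = 9/2 - h*(22 + h) (U(h) = 9/2 - (h + h)*(h + 22)/2 = 9/2 - 2*h*(22 + h)/2 = 9/2 - h*(22 + h))
O = -124251
(100 + 312)²/(15820 - U(-118)) + (234106 + 98279)/O = (100 + 312)²/(15820 - (9/2 - 1*(-118)² - 22*(-118))) + (234106 + 98279)/(-124251) = 412²/(15820 - (9/2 - 1*13924 + 2596)) + 332385*(-1/124251) = 169744/(15820 - (9/2 - 13924 + 2596)) - 110795/41417 = 169744/(15820 - 1*(-22647/2)) - 110795/41417 = 169744/(15820 + 22647/2) - 110795/41417 = 169744/(54287/2) - 110795/41417 = 169744*(2/54287) - 110795/41417 = 339488/54287 - 110795/41417 = 8045846331/2248404679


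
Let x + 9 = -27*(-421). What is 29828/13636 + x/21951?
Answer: 22489781/8314551 ≈ 2.7049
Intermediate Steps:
x = 11358 (x = -9 - 27*(-421) = -9 + 11367 = 11358)
29828/13636 + x/21951 = 29828/13636 + 11358/21951 = 29828*(1/13636) + 11358*(1/21951) = 7457/3409 + 1262/2439 = 22489781/8314551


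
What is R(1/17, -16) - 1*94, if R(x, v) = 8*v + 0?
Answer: -222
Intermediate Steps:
R(x, v) = 8*v
R(1/17, -16) - 1*94 = 8*(-16) - 1*94 = -128 - 94 = -222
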